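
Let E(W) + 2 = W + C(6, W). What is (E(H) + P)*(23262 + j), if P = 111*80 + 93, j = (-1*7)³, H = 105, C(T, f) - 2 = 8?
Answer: 208242034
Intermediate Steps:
C(T, f) = 10 (C(T, f) = 2 + 8 = 10)
j = -343 (j = (-7)³ = -343)
E(W) = 8 + W (E(W) = -2 + (W + 10) = -2 + (10 + W) = 8 + W)
P = 8973 (P = 8880 + 93 = 8973)
(E(H) + P)*(23262 + j) = ((8 + 105) + 8973)*(23262 - 343) = (113 + 8973)*22919 = 9086*22919 = 208242034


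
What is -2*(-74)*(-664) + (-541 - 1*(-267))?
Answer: -98546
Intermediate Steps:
-2*(-74)*(-664) + (-541 - 1*(-267)) = 148*(-664) + (-541 + 267) = -98272 - 274 = -98546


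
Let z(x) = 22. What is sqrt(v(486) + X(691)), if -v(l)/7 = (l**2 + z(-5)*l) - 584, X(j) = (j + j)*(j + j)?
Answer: 6*sqrt(5161) ≈ 431.04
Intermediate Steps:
X(j) = 4*j**2 (X(j) = (2*j)*(2*j) = 4*j**2)
v(l) = 4088 - 154*l - 7*l**2 (v(l) = -7*((l**2 + 22*l) - 584) = -7*(-584 + l**2 + 22*l) = 4088 - 154*l - 7*l**2)
sqrt(v(486) + X(691)) = sqrt((4088 - 154*486 - 7*486**2) + 4*691**2) = sqrt((4088 - 74844 - 7*236196) + 4*477481) = sqrt((4088 - 74844 - 1653372) + 1909924) = sqrt(-1724128 + 1909924) = sqrt(185796) = 6*sqrt(5161)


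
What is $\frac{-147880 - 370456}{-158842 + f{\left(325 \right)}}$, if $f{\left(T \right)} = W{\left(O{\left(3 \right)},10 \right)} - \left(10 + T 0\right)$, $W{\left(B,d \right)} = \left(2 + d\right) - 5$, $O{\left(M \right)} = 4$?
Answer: $\frac{518336}{158845} \approx 3.2632$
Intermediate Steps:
$W{\left(B,d \right)} = -3 + d$
$f{\left(T \right)} = -3$ ($f{\left(T \right)} = \left(-3 + 10\right) - \left(10 + T 0\right) = 7 - \left(10 + 0\right) = 7 - 10 = -3$)
$\frac{-147880 - 370456}{-158842 + f{\left(325 \right)}} = \frac{-147880 - 370456}{-158842 - 3} = - \frac{518336}{-158845} = \left(-518336\right) \left(- \frac{1}{158845}\right) = \frac{518336}{158845}$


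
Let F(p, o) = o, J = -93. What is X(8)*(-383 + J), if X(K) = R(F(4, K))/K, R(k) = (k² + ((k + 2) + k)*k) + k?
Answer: -12852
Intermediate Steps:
R(k) = k + k² + k*(2 + 2*k) (R(k) = (k² + ((2 + k) + k)*k) + k = (k² + (2 + 2*k)*k) + k = (k² + k*(2 + 2*k)) + k = k + k² + k*(2 + 2*k))
X(K) = 3 + 3*K (X(K) = (3*K*(1 + K))/K = 3 + 3*K)
X(8)*(-383 + J) = (3 + 3*8)*(-383 - 93) = (3 + 24)*(-476) = 27*(-476) = -12852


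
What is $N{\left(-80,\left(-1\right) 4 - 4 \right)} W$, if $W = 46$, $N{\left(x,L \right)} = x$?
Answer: $-3680$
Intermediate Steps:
$N{\left(-80,\left(-1\right) 4 - 4 \right)} W = \left(-80\right) 46 = -3680$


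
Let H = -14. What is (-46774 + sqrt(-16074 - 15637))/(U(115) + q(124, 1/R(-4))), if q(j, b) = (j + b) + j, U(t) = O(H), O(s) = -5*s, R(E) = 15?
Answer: -53970/367 + 15*I*sqrt(31711)/4771 ≈ -147.06 + 0.55987*I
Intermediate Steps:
U(t) = 70 (U(t) = -5*(-14) = 70)
q(j, b) = b + 2*j (q(j, b) = (b + j) + j = b + 2*j)
(-46774 + sqrt(-16074 - 15637))/(U(115) + q(124, 1/R(-4))) = (-46774 + sqrt(-16074 - 15637))/(70 + (1/15 + 2*124)) = (-46774 + sqrt(-31711))/(70 + (1/15 + 248)) = (-46774 + I*sqrt(31711))/(70 + 3721/15) = (-46774 + I*sqrt(31711))/(4771/15) = (-46774 + I*sqrt(31711))*(15/4771) = -53970/367 + 15*I*sqrt(31711)/4771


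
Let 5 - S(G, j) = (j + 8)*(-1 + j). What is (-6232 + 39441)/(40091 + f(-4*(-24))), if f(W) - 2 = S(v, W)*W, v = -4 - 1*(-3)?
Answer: -3019/82537 ≈ -0.036578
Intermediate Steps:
v = -1 (v = -4 + 3 = -1)
S(G, j) = 5 - (-1 + j)*(8 + j) (S(G, j) = 5 - (j + 8)*(-1 + j) = 5 - (8 + j)*(-1 + j) = 5 - (-1 + j)*(8 + j))
f(W) = 2 + W*(13 - W² - 7*W) (f(W) = 2 + (13 - W² - 7*W)*W = 2 + W*(13 - W² - 7*W))
(-6232 + 39441)/(40091 + f(-4*(-24))) = (-6232 + 39441)/(40091 + (2 - (-4*(-24))*(-13 + (-4*(-24))² + 7*(-4*(-24))))) = 33209/(40091 + (2 - 1*96*(-13 + 96² + 7*96))) = 33209/(40091 + (2 - 1*96*(-13 + 9216 + 672))) = 33209/(40091 + (2 - 1*96*9875)) = 33209/(40091 + (2 - 948000)) = 33209/(40091 - 947998) = 33209/(-907907) = 33209*(-1/907907) = -3019/82537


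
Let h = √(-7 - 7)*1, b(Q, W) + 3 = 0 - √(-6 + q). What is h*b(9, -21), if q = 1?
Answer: √70 - 3*I*√14 ≈ 8.3666 - 11.225*I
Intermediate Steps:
b(Q, W) = -3 - I*√5 (b(Q, W) = -3 + (0 - √(-6 + 1)) = -3 + (0 - √(-5)) = -3 + (0 - I*√5) = -3 - I*√5)
h = I*√14 (h = √(-14)*1 = (I*√14)*1 = I*√14 ≈ 3.7417*I)
h*b(9, -21) = (I*√14)*(-3 - I*√5) = I*√14*(-3 - I*√5)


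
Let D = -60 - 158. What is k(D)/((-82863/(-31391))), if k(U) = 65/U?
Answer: -2040415/18064134 ≈ -0.11295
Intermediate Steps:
D = -218
k(D)/((-82863/(-31391))) = (65/(-218))/((-82863/(-31391))) = (65*(-1/218))/((-82863*(-1/31391))) = -65/(218*82863/31391) = -65/218*31391/82863 = -2040415/18064134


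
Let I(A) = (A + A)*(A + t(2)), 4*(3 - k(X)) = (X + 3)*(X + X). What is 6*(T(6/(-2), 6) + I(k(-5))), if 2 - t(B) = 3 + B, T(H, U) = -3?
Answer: 102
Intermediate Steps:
t(B) = -1 - B (t(B) = 2 - (3 + B) = 2 + (-3 - B) = -1 - B)
k(X) = 3 - X*(3 + X)/2 (k(X) = 3 - (X + 3)*(X + X)/4 = 3 - (3 + X)*2*X/4 = 3 - X*(3 + X)/2)
I(A) = 2*A*(-3 + A) (I(A) = (A + A)*(A + (-1 - 1*2)) = (2*A)*(A + (-1 - 2)) = (2*A)*(A - 3) = (2*A)*(-3 + A) = 2*A*(-3 + A))
6*(T(6/(-2), 6) + I(k(-5))) = 6*(-3 + 2*(3 - 3/2*(-5) - ½*(-5)²)*(-3 + (3 - 3/2*(-5) - ½*(-5)²))) = 6*(-3 + 2*(3 + 15/2 - ½*25)*(-3 + (3 + 15/2 - ½*25))) = 6*(-3 + 2*(3 + 15/2 - 25/2)*(-3 + (3 + 15/2 - 25/2))) = 6*(-3 + 2*(-2)*(-3 - 2)) = 6*(-3 + 2*(-2)*(-5)) = 6*(-3 + 20) = 6*17 = 102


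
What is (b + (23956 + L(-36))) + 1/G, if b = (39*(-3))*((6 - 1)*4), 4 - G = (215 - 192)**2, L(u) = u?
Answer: 11329499/525 ≈ 21580.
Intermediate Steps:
G = -525 (G = 4 - (215 - 192)**2 = 4 - 1*23**2 = 4 - 1*529 = 4 - 529 = -525)
b = -2340 (b = -585*4 = -117*20 = -2340)
(b + (23956 + L(-36))) + 1/G = (-2340 + (23956 - 36)) + 1/(-525) = (-2340 + 23920) - 1/525 = 21580 - 1/525 = 11329499/525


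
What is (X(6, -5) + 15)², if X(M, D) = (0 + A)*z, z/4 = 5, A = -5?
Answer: 7225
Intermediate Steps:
z = 20 (z = 4*5 = 20)
X(M, D) = -100 (X(M, D) = (0 - 5)*20 = -5*20 = -100)
(X(6, -5) + 15)² = (-100 + 15)² = (-85)² = 7225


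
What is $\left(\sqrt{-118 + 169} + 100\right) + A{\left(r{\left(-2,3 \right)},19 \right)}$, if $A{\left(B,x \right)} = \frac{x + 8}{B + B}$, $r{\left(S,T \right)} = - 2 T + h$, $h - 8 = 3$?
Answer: $\frac{1027}{10} + \sqrt{51} \approx 109.84$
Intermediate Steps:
$h = 11$ ($h = 8 + 3 = 11$)
$r{\left(S,T \right)} = 11 - 2 T$ ($r{\left(S,T \right)} = - 2 T + 11 = 11 - 2 T$)
$A{\left(B,x \right)} = \frac{8 + x}{2 B}$
$\left(\sqrt{-118 + 169} + 100\right) + A{\left(r{\left(-2,3 \right)},19 \right)} = \left(\sqrt{-118 + 169} + 100\right) + \frac{8 + 19}{2 \left(11 - 6\right)} = \left(\sqrt{51} + 100\right) + \frac{1}{2} \frac{1}{11 - 6} \cdot 27 = \left(100 + \sqrt{51}\right) + \frac{1}{2} \cdot \frac{1}{5} \cdot 27 = \left(100 + \sqrt{51}\right) + \frac{27}{10} = \frac{1027}{10} + \sqrt{51}$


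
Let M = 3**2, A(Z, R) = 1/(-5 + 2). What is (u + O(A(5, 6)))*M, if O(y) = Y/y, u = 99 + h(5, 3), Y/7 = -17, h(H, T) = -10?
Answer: 4014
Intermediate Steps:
A(Z, R) = -1/3 (A(Z, R) = 1/(-3) = -1/3)
Y = -119 (Y = 7*(-17) = -119)
u = 89 (u = 99 - 10 = 89)
M = 9
O(y) = -119/y
(u + O(A(5, 6)))*M = (89 - 119/(-1/3))*9 = (89 - 119*(-3))*9 = (89 + 357)*9 = 446*9 = 4014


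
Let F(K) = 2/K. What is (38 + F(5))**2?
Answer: 36864/25 ≈ 1474.6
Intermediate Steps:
(38 + F(5))**2 = (38 + 2/5)**2 = (192/5)**2 = 36864/25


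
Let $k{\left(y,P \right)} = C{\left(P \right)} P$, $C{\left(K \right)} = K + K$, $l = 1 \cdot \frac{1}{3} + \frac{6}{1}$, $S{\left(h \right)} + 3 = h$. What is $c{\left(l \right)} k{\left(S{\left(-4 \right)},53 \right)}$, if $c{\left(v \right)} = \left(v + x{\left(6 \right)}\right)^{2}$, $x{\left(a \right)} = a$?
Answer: $\frac{7691042}{9} \approx 8.5456 \cdot 10^{5}$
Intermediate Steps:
$S{\left(h \right)} = -3 + h$
$l = \frac{19}{3}$ ($l = 1 \cdot \frac{1}{3} + 6 \cdot 1 = \frac{1}{3} + 6 = \frac{19}{3} \approx 6.3333$)
$c{\left(v \right)} = \left(6 + v\right)^{2}$ ($c{\left(v \right)} = \left(v + 6\right)^{2} = \left(6 + v\right)^{2}$)
$C{\left(K \right)} = 2 K$
$k{\left(y,P \right)} = 2 P^{2}$ ($k{\left(y,P \right)} = 2 P P = 2 P^{2}$)
$c{\left(l \right)} k{\left(S{\left(-4 \right)},53 \right)} = \left(6 + \frac{19}{3}\right)^{2} \cdot 2 \cdot 53^{2} = \left(\frac{37}{3}\right)^{2} \cdot 2 \cdot 2809 = \frac{1369}{9} \cdot 5618 = \frac{7691042}{9}$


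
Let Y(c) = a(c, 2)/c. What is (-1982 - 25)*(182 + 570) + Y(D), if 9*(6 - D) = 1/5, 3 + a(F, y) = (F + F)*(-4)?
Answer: -405994303/269 ≈ -1.5093e+6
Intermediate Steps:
a(F, y) = -3 - 8*F (a(F, y) = -3 + (F + F)*(-4) = -3 + (2*F)*(-4) = -3 - 8*F)
D = 269/45 (D = 6 - ⅑/5 = 6 - ⅑*⅕ = 6 - 1/45 = 269/45 ≈ 5.9778)
Y(c) = (-3 - 8*c)/c
(-1982 - 25)*(182 + 570) + Y(D) = (-1982 - 25)*(182 + 570) + (-8 - 3/269/45) = -2007*752 + (-8 - 3*45/269) = -1509264 + (-8 - 135/269) = -1509264 - 2287/269 = -405994303/269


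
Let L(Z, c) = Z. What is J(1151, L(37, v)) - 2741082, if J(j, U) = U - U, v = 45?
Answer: -2741082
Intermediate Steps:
J(j, U) = 0
J(1151, L(37, v)) - 2741082 = 0 - 2741082 = -2741082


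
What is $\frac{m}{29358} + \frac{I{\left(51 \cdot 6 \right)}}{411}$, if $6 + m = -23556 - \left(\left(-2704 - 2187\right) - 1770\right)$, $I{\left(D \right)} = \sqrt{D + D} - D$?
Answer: $- \frac{5309953}{4022046} + \frac{2 \sqrt{17}}{137} \approx -1.26$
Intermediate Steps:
$I{\left(D \right)} = - D + \sqrt{2} \sqrt{D}$ ($I{\left(D \right)} = \sqrt{2 D} - D = \sqrt{2} \sqrt{D} - D = - D + \sqrt{2} \sqrt{D}$)
$m = -16901$ ($m = -6 - \left(18665 - 1770\right) = -6 - 16895 = -16901$)
$\frac{m}{29358} + \frac{I{\left(51 \cdot 6 \right)}}{411} = - \frac{16901}{29358} + \frac{- 51 \cdot 6 + \sqrt{2} \sqrt{51 \cdot 6}}{411} = \left(-16901\right) \frac{1}{29358} + \left(\left(-1\right) 306 + \sqrt{2} \sqrt{306}\right) \frac{1}{411} = - \frac{16901}{29358} + \left(-306 + \sqrt{2} \cdot 3 \sqrt{34}\right) \frac{1}{411} = - \frac{16901}{29358} + \left(-306 + 6 \sqrt{17}\right) \frac{1}{411} = - \frac{16901}{29358} - \left(\frac{102}{137} - \frac{2 \sqrt{17}}{137}\right) = - \frac{5309953}{4022046} + \frac{2 \sqrt{17}}{137}$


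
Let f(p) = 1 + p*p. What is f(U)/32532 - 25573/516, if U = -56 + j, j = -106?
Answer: -17049967/349719 ≈ -48.753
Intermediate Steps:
U = -162 (U = -56 - 106 = -162)
f(p) = 1 + p²
f(U)/32532 - 25573/516 = (1 + (-162)²)/32532 - 25573/516 = (1 + 26244)*(1/32532) - 25573*1/516 = 26245*(1/32532) - 25573/516 = 26245/32532 - 25573/516 = -17049967/349719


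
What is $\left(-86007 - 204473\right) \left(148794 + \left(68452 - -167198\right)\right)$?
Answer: $-111673293120$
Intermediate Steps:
$\left(-86007 - 204473\right) \left(148794 + \left(68452 - -167198\right)\right) = - 290480 \left(148794 + \left(68452 + 167198\right)\right) = - 290480 \left(148794 + 235650\right) = \left(-290480\right) 384444 = -111673293120$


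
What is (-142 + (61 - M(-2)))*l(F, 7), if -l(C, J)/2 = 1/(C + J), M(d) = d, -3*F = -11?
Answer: 237/16 ≈ 14.813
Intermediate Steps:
F = 11/3 (F = -⅓*(-11) = 11/3 ≈ 3.6667)
l(C, J) = -2/(C + J)
(-142 + (61 - M(-2)))*l(F, 7) = (-142 + (61 - 1*(-2)))*(-2/(11/3 + 7)) = (-142 + (61 + 2))*(-2/32/3) = (-142 + 63)*(-2*3/32) = -79*(-3/16) = 237/16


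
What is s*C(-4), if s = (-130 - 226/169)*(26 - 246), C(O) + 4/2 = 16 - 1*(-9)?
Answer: 112311760/169 ≈ 6.6457e+5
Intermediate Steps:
C(O) = 23 (C(O) = -2 + (16 - 1*(-9)) = -2 + (16 + 9) = -2 + 25 = 23)
s = 4883120/169 (s = (-130 - 226*1/169)*(-220) = (-130 - 226/169)*(-220) = -22196/169*(-220) = 4883120/169 ≈ 28894.)
s*C(-4) = (4883120/169)*23 = 112311760/169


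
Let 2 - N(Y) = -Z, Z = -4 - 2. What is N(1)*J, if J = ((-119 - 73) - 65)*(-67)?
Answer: -68876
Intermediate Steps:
Z = -6
J = 17219 (J = (-192 - 65)*(-67) = -257*(-67) = 17219)
N(Y) = -4 (N(Y) = 2 - (-1)*(-6) = 2 - 1*6 = 2 - 6 = -4)
N(1)*J = -4*17219 = -68876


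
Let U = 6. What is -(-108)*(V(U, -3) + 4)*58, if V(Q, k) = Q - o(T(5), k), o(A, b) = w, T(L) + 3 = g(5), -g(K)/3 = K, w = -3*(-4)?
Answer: -12528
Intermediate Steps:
w = 12
g(K) = -3*K
T(L) = -18 (T(L) = -3 - 3*5 = -3 - 15 = -18)
o(A, b) = 12
V(Q, k) = -12 + Q (V(Q, k) = Q - 1*12 = Q - 12 = -12 + Q)
-(-108)*(V(U, -3) + 4)*58 = -(-108)*((-12 + 6) + 4)*58 = -(-108)*(-6 + 4)*58 = -(-108)*(-2)*58 = -18*12*58 = -216*58 = -12528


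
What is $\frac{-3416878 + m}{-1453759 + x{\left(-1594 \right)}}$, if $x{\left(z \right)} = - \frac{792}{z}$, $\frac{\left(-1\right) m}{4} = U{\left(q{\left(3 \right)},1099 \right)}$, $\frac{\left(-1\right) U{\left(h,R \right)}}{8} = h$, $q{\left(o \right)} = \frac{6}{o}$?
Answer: $\frac{2723200758}{1158645527} \approx 2.3503$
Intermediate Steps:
$U{\left(h,R \right)} = - 8 h$
$m = 64$ ($m = - 4 \left(- 8 \cdot \frac{6}{3}\right) = - 4 \left(- 8 \cdot 6 \cdot \frac{1}{3}\right) = - 4 \left(\left(-8\right) 2\right) = \left(-4\right) \left(-16\right) = 64$)
$\frac{-3416878 + m}{-1453759 + x{\left(-1594 \right)}} = \frac{-3416878 + 64}{-1453759 - \frac{792}{-1594}} = - \frac{3416814}{-1453759 - - \frac{396}{797}} = - \frac{3416814}{-1453759 + \frac{396}{797}} = - \frac{3416814}{- \frac{1158645527}{797}} = \left(-3416814\right) \left(- \frac{797}{1158645527}\right) = \frac{2723200758}{1158645527}$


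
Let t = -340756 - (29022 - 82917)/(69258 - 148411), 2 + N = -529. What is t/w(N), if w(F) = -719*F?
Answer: -26971913563/30219744717 ≈ -0.89253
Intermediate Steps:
N = -531 (N = -2 - 529 = -531)
t = -26971913563/79153 (t = -340756 - (-53895)/(-79153) = -340756 - (-53895)*(-1)/79153 = -340756 - 1*53895/79153 = -340756 - 53895/79153 = -26971913563/79153 ≈ -3.4076e+5)
t/w(N) = -26971913563/(79153*((-719*(-531)))) = -26971913563/79153/381789 = -26971913563/79153*1/381789 = -26971913563/30219744717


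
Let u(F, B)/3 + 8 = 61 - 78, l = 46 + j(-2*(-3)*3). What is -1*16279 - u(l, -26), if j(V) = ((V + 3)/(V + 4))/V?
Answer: -16204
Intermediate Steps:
j(V) = (3 + V)/(V*(4 + V)) (j(V) = ((3 + V)/(4 + V))/V = (3 + V)/(V*(4 + V)))
l = 6079/132 (l = 46 + (3 - 2*(-3)*3)/(((-2*(-3)*3))*(4 - 2*(-3)*3)) = 46 + (3 + 6*3)/(((6*3))*(4 + 6*3)) = 46 + (3 + 18)/(18*(4 + 18)) = 46 + (1/18)*21/22 = 46 + (1/18)*(1/22)*21 = 46 + 7/132 = 6079/132 ≈ 46.053)
u(F, B) = -75 (u(F, B) = -24 + 3*(61 - 78) = -24 + 3*(-17) = -24 - 51 = -75)
-1*16279 - u(l, -26) = -1*16279 - 1*(-75) = -16279 + 75 = -16204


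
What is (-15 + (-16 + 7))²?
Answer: 576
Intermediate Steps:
(-15 + (-16 + 7))² = (-15 - 9)² = (-24)² = 576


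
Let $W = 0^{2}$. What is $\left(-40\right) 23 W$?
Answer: $0$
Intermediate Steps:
$W = 0$
$\left(-40\right) 23 W = \left(-40\right) 23 \cdot 0 = \left(-920\right) 0 = 0$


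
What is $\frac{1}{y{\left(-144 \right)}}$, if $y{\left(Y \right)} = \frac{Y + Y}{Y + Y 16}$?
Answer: $\frac{17}{2} \approx 8.5$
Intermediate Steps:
$y{\left(Y \right)} = \frac{2}{17}$ ($y{\left(Y \right)} = \frac{2 Y}{Y + 16 Y} = \frac{2 Y}{17 Y} = 2 Y \frac{1}{17 Y} = \frac{2}{17}$)
$\frac{1}{y{\left(-144 \right)}} = \frac{1}{\frac{2}{17}} = \frac{17}{2}$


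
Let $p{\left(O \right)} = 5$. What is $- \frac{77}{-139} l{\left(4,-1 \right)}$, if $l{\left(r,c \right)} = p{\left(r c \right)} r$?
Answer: $\frac{1540}{139} \approx 11.079$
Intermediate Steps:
$l{\left(r,c \right)} = 5 r$
$- \frac{77}{-139} l{\left(4,-1 \right)} = - \frac{77}{-139} \cdot 5 \cdot 4 = \left(-77\right) \left(- \frac{1}{139}\right) 20 = \frac{77}{139} \cdot 20 = \frac{1540}{139}$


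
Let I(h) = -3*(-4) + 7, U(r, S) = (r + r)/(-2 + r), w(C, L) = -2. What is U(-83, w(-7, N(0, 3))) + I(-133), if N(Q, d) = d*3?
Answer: 1781/85 ≈ 20.953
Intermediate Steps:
N(Q, d) = 3*d
U(r, S) = 2*r/(-2 + r) (U(r, S) = (2*r)/(-2 + r) = 2*r/(-2 + r))
I(h) = 19 (I(h) = 12 + 7 = 19)
U(-83, w(-7, N(0, 3))) + I(-133) = 2*(-83)/(-2 - 83) + 19 = 2*(-83)/(-85) + 19 = 2*(-83)*(-1/85) + 19 = 166/85 + 19 = 1781/85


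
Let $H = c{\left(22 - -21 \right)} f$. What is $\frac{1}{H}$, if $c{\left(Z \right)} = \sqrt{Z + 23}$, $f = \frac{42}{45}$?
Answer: $\frac{5 \sqrt{66}}{308} \approx 0.13188$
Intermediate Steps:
$f = \frac{14}{15}$ ($f = 42 \cdot \frac{1}{45} = \frac{14}{15} \approx 0.93333$)
$c{\left(Z \right)} = \sqrt{23 + Z}$
$H = \frac{14 \sqrt{66}}{15}$ ($H = \sqrt{23 + \left(22 - -21\right)} \frac{14}{15} = \sqrt{23 + \left(22 + 21\right)} \frac{14}{15} = \sqrt{23 + 43} \cdot \frac{14}{15} = \sqrt{66} \cdot \frac{14}{15} = \frac{14 \sqrt{66}}{15} \approx 7.5824$)
$\frac{1}{H} = \frac{1}{\frac{14}{15} \sqrt{66}} = \frac{5 \sqrt{66}}{308}$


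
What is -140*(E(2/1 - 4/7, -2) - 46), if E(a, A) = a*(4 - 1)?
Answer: 5840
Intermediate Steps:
E(a, A) = 3*a (E(a, A) = a*3 = 3*a)
-140*(E(2/1 - 4/7, -2) - 46) = -140*(3*(2/1 - 4/7) - 46) = -140*(3*(2*1 - 4*⅐) - 46) = -140*(3*(2 - 4/7) - 46) = -140*(3*(10/7) - 46) = -140*(30/7 - 46) = -140*(-292/7) = 5840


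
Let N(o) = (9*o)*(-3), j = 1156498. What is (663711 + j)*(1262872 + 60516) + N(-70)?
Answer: 2408842749982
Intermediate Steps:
N(o) = -27*o
(663711 + j)*(1262872 + 60516) + N(-70) = (663711 + 1156498)*(1262872 + 60516) - 27*(-70) = 1820209*1323388 + 1890 = 2408842748092 + 1890 = 2408842749982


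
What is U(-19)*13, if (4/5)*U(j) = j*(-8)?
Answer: 2470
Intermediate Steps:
U(j) = -10*j (U(j) = 5*(j*(-8))/4 = 5*(-8*j)/4 = -10*j)
U(-19)*13 = -10*(-19)*13 = 190*13 = 2470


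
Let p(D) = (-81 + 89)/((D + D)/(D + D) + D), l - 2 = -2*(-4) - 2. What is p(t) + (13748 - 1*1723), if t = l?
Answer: 108233/9 ≈ 12026.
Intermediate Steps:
l = 8 (l = 2 + (-2*(-4) - 2) = 2 + (8 - 2) = 2 + 6 = 8)
t = 8
p(D) = 8/(1 + D) (p(D) = 8/((2*D)/((2*D)) + D) = 8/((2*D)*(1/(2*D)) + D) = 8/(1 + D))
p(t) + (13748 - 1*1723) = 8/(1 + 8) + (13748 - 1*1723) = 8/9 + (13748 - 1723) = 8*(⅑) + 12025 = 8/9 + 12025 = 108233/9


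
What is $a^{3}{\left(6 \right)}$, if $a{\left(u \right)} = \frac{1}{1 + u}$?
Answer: $\frac{1}{343} \approx 0.0029155$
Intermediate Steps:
$a^{3}{\left(6 \right)} = \left(\frac{1}{1 + 6}\right)^{3} = \left(\frac{1}{7}\right)^{3} = \frac{1}{343}$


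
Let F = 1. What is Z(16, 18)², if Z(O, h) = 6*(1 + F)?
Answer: 144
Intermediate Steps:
Z(O, h) = 12 (Z(O, h) = 6*(1 + 1) = 6*2 = 12)
Z(16, 18)² = 12² = 144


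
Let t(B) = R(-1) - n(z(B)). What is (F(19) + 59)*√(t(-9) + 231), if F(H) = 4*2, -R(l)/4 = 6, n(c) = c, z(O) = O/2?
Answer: 201*√94/2 ≈ 974.38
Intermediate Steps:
z(O) = O/2 (z(O) = O*(½) = O/2)
R(l) = -24 (R(l) = -4*6 = -24)
t(B) = -24 - B/2
F(H) = 8
(F(19) + 59)*√(t(-9) + 231) = (8 + 59)*√((-24 - ½*(-9)) + 231) = 67*√((-24 + 9/2) + 231) = 67*√(-39/2 + 231) = 67*√(423/2) = 67*(3*√94/2) = 201*√94/2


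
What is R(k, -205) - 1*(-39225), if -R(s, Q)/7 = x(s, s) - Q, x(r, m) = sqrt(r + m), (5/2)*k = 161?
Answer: 37790 - 14*sqrt(805)/5 ≈ 37711.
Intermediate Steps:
k = 322/5 (k = (2/5)*161 = 322/5 ≈ 64.400)
x(r, m) = sqrt(m + r)
R(s, Q) = 7*Q - 7*sqrt(2)*sqrt(s) (R(s, Q) = -7*(sqrt(s + s) - Q) = -7*(sqrt(2*s) - Q) = -7*(sqrt(2)*sqrt(s) - Q) = -7*(-Q + sqrt(2)*sqrt(s)) = 7*Q - 7*sqrt(2)*sqrt(s))
R(k, -205) - 1*(-39225) = (7*(-205) - 7*sqrt(2)*sqrt(322/5)) - 1*(-39225) = (-1435 - 7*sqrt(2)*sqrt(1610)/5) + 39225 = (-1435 - 14*sqrt(805)/5) + 39225 = 37790 - 14*sqrt(805)/5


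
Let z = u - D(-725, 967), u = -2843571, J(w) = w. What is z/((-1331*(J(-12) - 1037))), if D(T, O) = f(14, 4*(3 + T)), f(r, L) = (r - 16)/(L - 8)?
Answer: -4117490809/2021725112 ≈ -2.0366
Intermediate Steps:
f(r, L) = (-16 + r)/(-8 + L)
D(T, O) = -2/(4 + 4*T) (D(T, O) = (-16 + 14)/(-8 + 4*(3 + T)) = -2/(-8 + (12 + 4*T)) = -2/(4 + 4*T))
z = -4117490809/1448 (z = -2843571 - (-1)/(2 + 2*(-725)) = -2843571 - (-1)/(2 - 1450) = -2843571 - (-1)/(-1448) = -2843571 - (-1)*(-1)/1448 = -2843571 - 1*1/1448 = -2843571 - 1/1448 = -4117490809/1448 ≈ -2.8436e+6)
z/((-1331*(J(-12) - 1037))) = -4117490809*(-1/(1331*(-12 - 1037)))/1448 = -4117490809/(1448*((-1331*(-1049)))) = -4117490809/1448/1396219 = -4117490809/1448*1/1396219 = -4117490809/2021725112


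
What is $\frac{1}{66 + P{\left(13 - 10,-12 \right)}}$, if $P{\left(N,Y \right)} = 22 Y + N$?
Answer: $- \frac{1}{195} \approx -0.0051282$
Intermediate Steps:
$P{\left(N,Y \right)} = N + 22 Y$
$\frac{1}{66 + P{\left(13 - 10,-12 \right)}} = \frac{1}{66 + \left(\left(13 - 10\right) + 22 \left(-12\right)\right)} = \frac{1}{66 + \left(\left(13 - 10\right) - 264\right)} = \frac{1}{66 + \left(3 - 264\right)} = \frac{1}{66 - 261} = \frac{1}{-195} = - \frac{1}{195}$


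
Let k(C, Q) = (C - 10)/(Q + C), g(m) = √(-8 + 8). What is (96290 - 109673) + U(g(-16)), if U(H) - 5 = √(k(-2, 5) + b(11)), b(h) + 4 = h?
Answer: -13378 + √3 ≈ -13376.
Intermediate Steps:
g(m) = 0 (g(m) = √0 = 0)
k(C, Q) = (-10 + C)/(C + Q)
b(h) = -4 + h
U(H) = 5 + √3 (U(H) = 5 + √((-10 - 2)/(-2 + 5) + (-4 + 11)) = 5 + √(-12/3 + 7) = 5 + √((⅓)*(-12) + 7) = 5 + √(-4 + 7) = 5 + √3)
(96290 - 109673) + U(g(-16)) = (96290 - 109673) + (5 + √3) = -13383 + (5 + √3) = -13378 + √3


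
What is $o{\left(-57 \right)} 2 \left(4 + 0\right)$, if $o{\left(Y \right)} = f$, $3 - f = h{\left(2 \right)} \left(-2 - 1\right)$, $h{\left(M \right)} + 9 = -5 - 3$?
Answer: $-384$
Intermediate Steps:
$h{\left(M \right)} = -17$ ($h{\left(M \right)} = -9 - 8 = -17$)
$f = -48$ ($f = 3 - - 17 \left(-2 - 1\right) = 3 - \left(-17\right) \left(-3\right) = 3 - 51 = -48$)
$o{\left(Y \right)} = -48$
$o{\left(-57 \right)} 2 \left(4 + 0\right) = - 48 \cdot 2 \left(4 + 0\right) = - 48 \cdot 2 \cdot 4 = \left(-48\right) 8 = -384$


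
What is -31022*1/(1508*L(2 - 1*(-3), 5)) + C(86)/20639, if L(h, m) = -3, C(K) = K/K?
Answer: 320133791/46685418 ≈ 6.8573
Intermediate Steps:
C(K) = 1
-31022*1/(1508*L(2 - 1*(-3), 5)) + C(86)/20639 = -31022/((-3*1508)) + 1/20639 = -31022/(-4524) + 1*(1/20639) = -31022*(-1/4524) + 1/20639 = 15511/2262 + 1/20639 = 320133791/46685418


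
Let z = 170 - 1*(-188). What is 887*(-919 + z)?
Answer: -497607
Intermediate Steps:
z = 358 (z = 170 + 188 = 358)
887*(-919 + z) = 887*(-919 + 358) = 887*(-561) = -497607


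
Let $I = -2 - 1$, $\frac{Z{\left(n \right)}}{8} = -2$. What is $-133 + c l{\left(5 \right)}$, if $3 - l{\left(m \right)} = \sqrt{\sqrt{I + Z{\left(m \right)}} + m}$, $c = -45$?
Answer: $-268 + 45 \sqrt{5 + i \sqrt{19}} \approx -159.47 + 40.665 i$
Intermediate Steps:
$Z{\left(n \right)} = -16$ ($Z{\left(n \right)} = 8 \left(-2\right) = -16$)
$I = -3$ ($I = -2 - 1 = -3$)
$l{\left(m \right)} = 3 - \sqrt{m + i \sqrt{19}}$ ($l{\left(m \right)} = 3 - \sqrt{\sqrt{-3 - 16} + m} = 3 - \sqrt{\sqrt{-19} + m} = 3 - \sqrt{i \sqrt{19} + m} = 3 - \sqrt{m + i \sqrt{19}}$)
$-133 + c l{\left(5 \right)} = -133 - 45 \left(3 - \sqrt{5 + i \sqrt{19}}\right) = -133 - \left(135 - 45 \sqrt{5 + i \sqrt{19}}\right) = -268 + 45 \sqrt{5 + i \sqrt{19}}$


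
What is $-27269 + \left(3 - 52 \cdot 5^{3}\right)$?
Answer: $-33766$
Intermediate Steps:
$-27269 + \left(3 - 52 \cdot 5^{3}\right) = -27269 + \left(3 - 6500\right) = -27269 - 6497 = -33766$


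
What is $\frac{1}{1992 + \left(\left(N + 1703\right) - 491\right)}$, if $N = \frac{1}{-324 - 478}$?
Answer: $\frac{802}{2569607} \approx 0.00031211$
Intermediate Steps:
$N = - \frac{1}{802}$ ($N = \frac{1}{-802} = - \frac{1}{802} \approx -0.0012469$)
$\frac{1}{1992 + \left(\left(N + 1703\right) - 491\right)} = \frac{1}{1992 + \left(\left(- \frac{1}{802} + 1703\right) - 491\right)} = \frac{1}{1992 + \left(\frac{1365805}{802} - 491\right)} = \frac{1}{1992 + \frac{972023}{802}} = \frac{1}{\frac{2569607}{802}} = \frac{802}{2569607}$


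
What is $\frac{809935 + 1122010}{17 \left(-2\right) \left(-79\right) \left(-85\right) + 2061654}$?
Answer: $\frac{1931945}{1833344} \approx 1.0538$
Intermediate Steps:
$\frac{809935 + 1122010}{17 \left(-2\right) \left(-79\right) \left(-85\right) + 2061654} = \frac{1931945}{\left(-34\right) \left(-79\right) \left(-85\right) + 2061654} = \frac{1931945}{2686 \left(-85\right) + 2061654} = \frac{1931945}{-228310 + 2061654} = \frac{1931945}{1833344}$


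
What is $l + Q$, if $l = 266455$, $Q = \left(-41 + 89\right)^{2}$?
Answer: $268759$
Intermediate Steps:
$Q = 2304$ ($Q = 48^{2} = 2304$)
$l + Q = 266455 + 2304 = 268759$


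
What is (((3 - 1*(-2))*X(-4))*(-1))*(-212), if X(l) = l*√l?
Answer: -8480*I ≈ -8480.0*I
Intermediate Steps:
X(l) = l^(3/2)
(((3 - 1*(-2))*X(-4))*(-1))*(-212) = (((3 - 1*(-2))*(-4)^(3/2))*(-1))*(-212) = (((3 + 2)*(-8*I))*(-1))*(-212) = ((5*(-8*I))*(-1))*(-212) = (-40*I*(-1))*(-212) = (40*I)*(-212) = -8480*I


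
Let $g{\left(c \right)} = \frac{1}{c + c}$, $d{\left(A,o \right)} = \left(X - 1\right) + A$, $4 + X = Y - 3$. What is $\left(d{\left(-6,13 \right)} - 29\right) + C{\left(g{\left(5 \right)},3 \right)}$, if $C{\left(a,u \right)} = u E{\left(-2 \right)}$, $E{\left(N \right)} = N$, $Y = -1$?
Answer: $-50$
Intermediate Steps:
$X = -8$ ($X = -4 - 4 = -8$)
$d{\left(A,o \right)} = -9 + A$ ($d{\left(A,o \right)} = \left(-8 - 1\right) + A = -9 + A$)
$g{\left(c \right)} = \frac{1}{2 c}$
$C{\left(a,u \right)} = - 2 u$ ($C{\left(a,u \right)} = u \left(-2\right) = - 2 u$)
$\left(d{\left(-6,13 \right)} - 29\right) + C{\left(g{\left(5 \right)},3 \right)} = \left(\left(-9 - 6\right) - 29\right) - 6 = \left(-15 - 29\right) - 6 = -44 - 6 = -50$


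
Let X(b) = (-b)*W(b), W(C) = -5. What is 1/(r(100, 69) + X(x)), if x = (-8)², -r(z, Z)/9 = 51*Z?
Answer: -1/31351 ≈ -3.1897e-5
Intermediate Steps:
r(z, Z) = -459*Z
x = 64
X(b) = 5*b (X(b) = -b*(-5) = 5*b)
1/(r(100, 69) + X(x)) = 1/(-459*69 + 5*64) = 1/(-31671 + 320) = 1/(-31351) = -1/31351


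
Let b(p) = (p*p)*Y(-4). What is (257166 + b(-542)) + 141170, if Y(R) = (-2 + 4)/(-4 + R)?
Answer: 324895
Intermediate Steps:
Y(R) = 2/(-4 + R)
b(p) = -p²/4 (b(p) = (p*p)*(2/(-4 - 4)) = p²*(2/(-8)) = p²*(2*(-⅛)) = p²*(-¼) = -p²/4)
(257166 + b(-542)) + 141170 = (257166 - ¼*(-542)²) + 141170 = (257166 - ¼*293764) + 141170 = (257166 - 73441) + 141170 = 183725 + 141170 = 324895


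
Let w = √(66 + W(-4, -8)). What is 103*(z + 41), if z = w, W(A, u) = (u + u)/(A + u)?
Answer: 4223 + 103*√606/3 ≈ 5068.2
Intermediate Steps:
W(A, u) = 2*u/(A + u) (W(A, u) = (2*u)/(A + u) = 2*u/(A + u))
w = √606/3 (w = √(66 + 2*(-8)/(-4 - 8)) = √(66 + 2*(-8)/(-12)) = √(66 + 2*(-8)*(-1/12)) = √(66 + 4/3) = √(202/3) = √606/3 ≈ 8.2057)
z = √606/3 ≈ 8.2057
103*(z + 41) = 103*(√606/3 + 41) = 103*(41 + √606/3) = 4223 + 103*√606/3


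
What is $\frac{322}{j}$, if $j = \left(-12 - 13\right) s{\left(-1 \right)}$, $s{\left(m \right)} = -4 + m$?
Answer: $\frac{322}{125} \approx 2.576$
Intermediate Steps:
$j = 125$ ($j = \left(-12 - 13\right) \left(-4 - 1\right) = \left(-25\right) \left(-5\right) = 125$)
$\frac{322}{j} = \frac{322}{125}$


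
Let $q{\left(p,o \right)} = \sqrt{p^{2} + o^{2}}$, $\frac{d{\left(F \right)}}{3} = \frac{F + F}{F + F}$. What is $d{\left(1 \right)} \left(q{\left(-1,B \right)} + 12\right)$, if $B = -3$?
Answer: $36 + 3 \sqrt{10} \approx 45.487$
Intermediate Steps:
$d{\left(F \right)} = 3$ ($d{\left(F \right)} = 3 \frac{F + F}{F + F} = 3 \frac{2 F}{2 F} = 3 \cdot 2 F \frac{1}{2 F} = 3 \cdot 1 = 3$)
$q{\left(p,o \right)} = \sqrt{o^{2} + p^{2}}$
$d{\left(1 \right)} \left(q{\left(-1,B \right)} + 12\right) = 3 \left(\sqrt{\left(-3\right)^{2} + \left(-1\right)^{2}} + 12\right) = 3 \left(\sqrt{9 + 1} + 12\right) = 3 \left(\sqrt{10} + 12\right) = 3 \left(12 + \sqrt{10}\right) = 36 + 3 \sqrt{10}$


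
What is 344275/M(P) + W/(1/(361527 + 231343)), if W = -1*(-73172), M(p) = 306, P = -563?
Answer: 13274734338115/306 ≈ 4.3381e+10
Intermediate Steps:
W = 73172
344275/M(P) + W/(1/(361527 + 231343)) = 344275/306 + 73172/(1/(361527 + 231343)) = 344275*(1/306) + 73172/(1/592870) = 344275/306 + 73172/(1/592870) = 344275/306 + 73172*592870 = 344275/306 + 43381483640 = 13274734338115/306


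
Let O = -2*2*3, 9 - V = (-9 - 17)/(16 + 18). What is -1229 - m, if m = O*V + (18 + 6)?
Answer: -19309/17 ≈ -1135.8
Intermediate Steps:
V = 166/17 (V = 9 - (-9 - 17)/(16 + 18) = 9 - (-26)/34 = 9 - 1*(-13/17) = 9 + 13/17 = 166/17 ≈ 9.7647)
O = -12 (O = -4*3 = -12)
m = -1584/17 (m = -12*166/17 + (18 + 6) = -1992/17 + 24 = -1584/17 ≈ -93.177)
-1229 - m = -1229 - 1*(-1584/17) = -1229 + 1584/17 = -19309/17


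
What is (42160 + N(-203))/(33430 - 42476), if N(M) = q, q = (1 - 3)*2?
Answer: -21078/4523 ≈ -4.6602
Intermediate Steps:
q = -4 (q = -2*2 = -4)
N(M) = -4
(42160 + N(-203))/(33430 - 42476) = (42160 - 4)/(33430 - 42476) = 42156/(-9046) = 42156*(-1/9046) = -21078/4523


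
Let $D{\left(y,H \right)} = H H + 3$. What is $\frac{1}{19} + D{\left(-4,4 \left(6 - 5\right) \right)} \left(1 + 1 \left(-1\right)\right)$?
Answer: $\frac{1}{19} \approx 0.052632$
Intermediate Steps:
$D{\left(y,H \right)} = 3 + H^{2}$ ($D{\left(y,H \right)} = H^{2} + 3 = 3 + H^{2}$)
$\frac{1}{19} + D{\left(-4,4 \left(6 - 5\right) \right)} \left(1 + 1 \left(-1\right)\right) = \frac{1}{19} + \left(3 + \left(4 \left(6 - 5\right)\right)^{2}\right) \left(1 + 1 \left(-1\right)\right) = \frac{1}{19} + \left(3 + \left(4 \cdot 1\right)^{2}\right) \left(1 - 1\right) = \frac{1}{19} + \left(3 + 4^{2}\right) 0 = \frac{1}{19} + \left(3 + 16\right) 0 = \frac{1}{19} + 19 \cdot 0 = \frac{1}{19} + 0 = \frac{1}{19}$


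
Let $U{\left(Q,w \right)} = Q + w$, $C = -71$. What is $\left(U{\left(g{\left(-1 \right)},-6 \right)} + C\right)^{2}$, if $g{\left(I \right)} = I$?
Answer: $6084$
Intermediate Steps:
$\left(U{\left(g{\left(-1 \right)},-6 \right)} + C\right)^{2} = \left(\left(-1 - 6\right) - 71\right)^{2} = \left(-7 - 71\right)^{2} = \left(-78\right)^{2} = 6084$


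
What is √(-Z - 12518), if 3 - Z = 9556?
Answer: I*√2965 ≈ 54.452*I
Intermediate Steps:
Z = -9553 (Z = 3 - 1*9556 = 3 - 9556 = -9553)
√(-Z - 12518) = √(-1*(-9553) - 12518) = √(9553 - 12518) = √(-2965) = I*√2965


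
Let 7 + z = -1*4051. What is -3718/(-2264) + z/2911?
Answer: 817893/3295252 ≈ 0.24820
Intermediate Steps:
z = -4058 (z = -7 - 1*4051 = -7 - 4051 = -4058)
-3718/(-2264) + z/2911 = -3718/(-2264) - 4058/2911 = -3718*(-1/2264) - 4058*1/2911 = 1859/1132 - 4058/2911 = 817893/3295252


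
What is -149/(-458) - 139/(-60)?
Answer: 36301/13740 ≈ 2.6420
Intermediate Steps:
-149/(-458) - 139/(-60) = -149*(-1/458) - 139*(-1/60) = 149/458 + 139/60 = 36301/13740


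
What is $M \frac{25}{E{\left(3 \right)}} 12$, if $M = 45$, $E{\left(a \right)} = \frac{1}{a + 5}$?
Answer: $108000$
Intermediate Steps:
$E{\left(a \right)} = \frac{1}{5 + a}$
$M \frac{25}{E{\left(3 \right)}} 12 = 45 \frac{25}{\frac{1}{5 + 3}} \cdot 12 = 45 \frac{25}{\frac{1}{8}} \cdot 12 = 45 \cdot 25 \frac{1}{\frac{1}{8}} \cdot 12 = 45 \cdot 25 \cdot 8 \cdot 12 = 45 \cdot 200 \cdot 12 = 9000 \cdot 12 = 108000$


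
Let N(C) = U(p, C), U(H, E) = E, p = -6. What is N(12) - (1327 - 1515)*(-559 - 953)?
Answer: -284244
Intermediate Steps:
N(C) = C
N(12) - (1327 - 1515)*(-559 - 953) = 12 - (1327 - 1515)*(-559 - 953) = 12 - (-188)*(-1512) = 12 - 1*284256 = 12 - 284256 = -284244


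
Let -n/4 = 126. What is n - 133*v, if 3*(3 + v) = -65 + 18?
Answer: 5936/3 ≈ 1978.7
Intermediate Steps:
n = -504 (n = -4*126 = -504)
v = -56/3 (v = -3 + (-65 + 18)/3 = -3 + (⅓)*(-47) = -3 - 47/3 = -56/3 ≈ -18.667)
n - 133*v = -504 - 133*(-56/3) = -504 + 7448/3 = 5936/3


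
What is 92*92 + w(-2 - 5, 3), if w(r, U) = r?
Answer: 8457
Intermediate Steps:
92*92 + w(-2 - 5, 3) = 92*92 + (-2 - 5) = 8464 - 7 = 8457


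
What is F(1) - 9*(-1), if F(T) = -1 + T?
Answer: 9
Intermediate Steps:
F(1) - 9*(-1) = (-1 + 1) - 9*(-1) = 0 + 9 = 9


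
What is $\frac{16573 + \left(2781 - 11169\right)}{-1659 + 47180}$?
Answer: $\frac{8185}{45521} \approx 0.17981$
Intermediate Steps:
$\frac{16573 + \left(2781 - 11169\right)}{-1659 + 47180} = \frac{16573 + \left(2781 - 11169\right)}{45521} = \left(16573 - 8388\right) \frac{1}{45521} = 8185 \cdot \frac{1}{45521} = \frac{8185}{45521}$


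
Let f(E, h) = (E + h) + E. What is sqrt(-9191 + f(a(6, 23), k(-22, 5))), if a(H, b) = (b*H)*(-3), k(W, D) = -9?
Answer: 2*I*sqrt(2507) ≈ 100.14*I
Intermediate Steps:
a(H, b) = -3*H*b (a(H, b) = (H*b)*(-3) = -3*H*b)
f(E, h) = h + 2*E
sqrt(-9191 + f(a(6, 23), k(-22, 5))) = sqrt(-9191 + (-9 + 2*(-3*6*23))) = sqrt(-9191 + (-9 + 2*(-414))) = sqrt(-9191 + (-9 - 828)) = sqrt(-9191 - 837) = sqrt(-10028) = 2*I*sqrt(2507)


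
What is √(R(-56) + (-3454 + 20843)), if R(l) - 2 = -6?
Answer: √17385 ≈ 131.85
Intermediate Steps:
R(l) = -4 (R(l) = 2 - 6 = -4)
√(R(-56) + (-3454 + 20843)) = √(-4 + (-3454 + 20843)) = √(-4 + 17389) = √17385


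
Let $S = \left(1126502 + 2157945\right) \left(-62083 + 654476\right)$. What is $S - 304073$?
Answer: $1945683107598$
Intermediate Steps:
$S = 1945683411671$ ($S = 3284447 \cdot 592393 = 1945683411671$)
$S - 304073 = 1945683411671 - 304073 = 1945683107598$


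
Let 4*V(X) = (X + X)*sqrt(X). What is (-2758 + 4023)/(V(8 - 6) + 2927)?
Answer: 3702655/8567327 - 1265*sqrt(2)/8567327 ≈ 0.43197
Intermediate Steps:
V(X) = X**(3/2)/2 (V(X) = ((X + X)*sqrt(X))/4 = ((2*X)*sqrt(X))/4 = (2*X**(3/2))/4 = X**(3/2)/2)
(-2758 + 4023)/(V(8 - 6) + 2927) = (-2758 + 4023)/((8 - 6)**(3/2)/2 + 2927) = 1265/(2**(3/2)/2 + 2927) = 1265/((2*sqrt(2))/2 + 2927) = 1265/(sqrt(2) + 2927) = 1265/(2927 + sqrt(2))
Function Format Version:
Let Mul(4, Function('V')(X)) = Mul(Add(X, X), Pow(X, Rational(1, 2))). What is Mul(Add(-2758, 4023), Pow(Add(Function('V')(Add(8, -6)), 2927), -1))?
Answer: Add(Rational(3702655, 8567327), Mul(Rational(-1265, 8567327), Pow(2, Rational(1, 2)))) ≈ 0.43197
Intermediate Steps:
Function('V')(X) = Mul(Rational(1, 2), Pow(X, Rational(3, 2))) (Function('V')(X) = Mul(Rational(1, 4), Mul(Add(X, X), Pow(X, Rational(1, 2)))) = Mul(Rational(1, 4), Mul(Mul(2, X), Pow(X, Rational(1, 2)))) = Mul(Rational(1, 4), Mul(2, Pow(X, Rational(3, 2)))) = Mul(Rational(1, 2), Pow(X, Rational(3, 2))))
Mul(Add(-2758, 4023), Pow(Add(Function('V')(Add(8, -6)), 2927), -1)) = Mul(Add(-2758, 4023), Pow(Add(Mul(Rational(1, 2), Pow(Add(8, -6), Rational(3, 2))), 2927), -1)) = Mul(1265, Pow(Add(Mul(Rational(1, 2), Pow(2, Rational(3, 2))), 2927), -1)) = Mul(1265, Pow(Add(Mul(Rational(1, 2), Mul(2, Pow(2, Rational(1, 2)))), 2927), -1)) = Mul(1265, Pow(Add(Pow(2, Rational(1, 2)), 2927), -1)) = Mul(1265, Pow(Add(2927, Pow(2, Rational(1, 2))), -1))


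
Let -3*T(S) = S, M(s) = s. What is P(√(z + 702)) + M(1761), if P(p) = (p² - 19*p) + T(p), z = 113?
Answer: 2576 - 58*√815/3 ≈ 2024.1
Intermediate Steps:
T(S) = -S/3
P(p) = p² - 58*p/3 (P(p) = (p² - 19*p) - p/3 = p² - 58*p/3)
P(√(z + 702)) + M(1761) = √(113 + 702)*(-58 + 3*√(113 + 702))/3 + 1761 = √815*(-58 + 3*√815)/3 + 1761 = 1761 + √815*(-58 + 3*√815)/3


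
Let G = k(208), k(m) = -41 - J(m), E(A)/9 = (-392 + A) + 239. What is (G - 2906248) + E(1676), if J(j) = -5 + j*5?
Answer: -2893617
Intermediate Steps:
J(j) = -5 + 5*j
E(A) = -1377 + 9*A (E(A) = 9*((-392 + A) + 239) = 9*(-153 + A) = -1377 + 9*A)
k(m) = -36 - 5*m (k(m) = -41 - (-5 + 5*m) = -41 + (5 - 5*m) = -36 - 5*m)
G = -1076 (G = -36 - 5*208 = -36 - 1040 = -1076)
(G - 2906248) + E(1676) = (-1076 - 2906248) + (-1377 + 9*1676) = -2907324 + (-1377 + 15084) = -2907324 + 13707 = -2893617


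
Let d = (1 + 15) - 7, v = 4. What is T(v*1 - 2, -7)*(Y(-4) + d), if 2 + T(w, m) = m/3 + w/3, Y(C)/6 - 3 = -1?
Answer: -77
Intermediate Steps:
d = 9 (d = 16 - 7 = 9)
Y(C) = 12 (Y(C) = 18 + 6*(-1) = 18 - 6 = 12)
T(w, m) = -2 + m/3 + w/3 (T(w, m) = -2 + (m/3 + w/3) = -2 + m/3 + w/3)
T(v*1 - 2, -7)*(Y(-4) + d) = (-2 + (1/3)*(-7) + (4*1 - 2)/3)*(12 + 9) = (-2 - 7/3 + (4 - 2)/3)*21 = (-2 - 7/3 + (1/3)*2)*21 = (-2 - 7/3 + 2/3)*21 = -11/3*21 = -77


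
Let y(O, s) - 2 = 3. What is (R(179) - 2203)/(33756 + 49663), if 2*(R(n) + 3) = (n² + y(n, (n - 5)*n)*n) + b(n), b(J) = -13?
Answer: 4073/23834 ≈ 0.17089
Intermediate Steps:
y(O, s) = 5 (y(O, s) = 2 + 3 = 5)
R(n) = -19/2 + n²/2 + 5*n/2 (R(n) = -3 + ((n² + 5*n) - 13)/2 = -3 + (-13 + n² + 5*n)/2 = -3 + (-13/2 + n²/2 + 5*n/2) = -19/2 + n²/2 + 5*n/2)
(R(179) - 2203)/(33756 + 49663) = ((-19/2 + (½)*179² + (5/2)*179) - 2203)/(33756 + 49663) = ((-19/2 + (½)*32041 + 895/2) - 2203)/83419 = ((-19/2 + 32041/2 + 895/2) - 2203)*(1/83419) = (32917/2 - 2203)*(1/83419) = (28511/2)*(1/83419) = 4073/23834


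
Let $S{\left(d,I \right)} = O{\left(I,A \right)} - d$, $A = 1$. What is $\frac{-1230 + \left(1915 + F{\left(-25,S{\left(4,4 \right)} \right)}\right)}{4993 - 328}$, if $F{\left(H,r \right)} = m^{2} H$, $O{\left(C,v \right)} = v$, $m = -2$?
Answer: $\frac{39}{311} \approx 0.1254$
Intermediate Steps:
$S{\left(d,I \right)} = 1 - d$
$F{\left(H,r \right)} = 4 H$ ($F{\left(H,r \right)} = \left(-2\right)^{2} H = 4 H$)
$\frac{-1230 + \left(1915 + F{\left(-25,S{\left(4,4 \right)} \right)}\right)}{4993 - 328} = \frac{-1230 + \left(1915 + 4 \left(-25\right)\right)}{4993 - 328} = \frac{-1230 + \left(1915 - 100\right)}{4665} = \left(-1230 + 1815\right) \frac{1}{4665} = 585 \cdot \frac{1}{4665} = \frac{39}{311}$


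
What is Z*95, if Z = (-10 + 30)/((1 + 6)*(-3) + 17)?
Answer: -475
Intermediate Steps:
Z = -5 (Z = 20/(7*(-3) + 17) = 20/(-21 + 17) = 20/(-4) = 20*(-¼) = -5)
Z*95 = -5*95 = -475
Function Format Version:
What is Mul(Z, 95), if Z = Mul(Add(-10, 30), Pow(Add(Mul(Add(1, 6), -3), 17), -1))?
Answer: -475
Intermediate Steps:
Z = -5 (Z = Mul(20, Pow(Add(Mul(7, -3), 17), -1)) = Mul(20, Pow(Add(-21, 17), -1)) = Mul(20, Pow(-4, -1)) = Mul(20, Rational(-1, 4)) = -5)
Mul(Z, 95) = Mul(-5, 95) = -475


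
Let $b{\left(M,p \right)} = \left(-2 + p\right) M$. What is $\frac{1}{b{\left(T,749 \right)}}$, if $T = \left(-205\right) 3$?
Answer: $- \frac{1}{459405} \approx -2.1767 \cdot 10^{-6}$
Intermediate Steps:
$T = -615$
$b{\left(M,p \right)} = M \left(-2 + p\right)$
$\frac{1}{b{\left(T,749 \right)}} = \frac{1}{\left(-615\right) \left(-2 + 749\right)} = \frac{1}{\left(-615\right) 747} = \frac{1}{-459405} = - \frac{1}{459405}$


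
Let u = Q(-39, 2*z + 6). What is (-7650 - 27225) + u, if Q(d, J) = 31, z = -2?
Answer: -34844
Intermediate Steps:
u = 31
(-7650 - 27225) + u = (-7650 - 27225) + 31 = -34875 + 31 = -34844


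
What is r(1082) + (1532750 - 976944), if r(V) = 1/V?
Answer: 601382093/1082 ≈ 5.5581e+5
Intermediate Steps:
r(1082) + (1532750 - 976944) = 1/1082 + (1532750 - 976944) = 1/1082 + 555806 = 601382093/1082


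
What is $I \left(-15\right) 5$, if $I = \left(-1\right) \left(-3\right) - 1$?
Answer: $-150$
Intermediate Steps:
$I = 2$ ($I = 3 - 1 = 2$)
$I \left(-15\right) 5 = 2 \left(-15\right) 5 = \left(-30\right) 5 = -150$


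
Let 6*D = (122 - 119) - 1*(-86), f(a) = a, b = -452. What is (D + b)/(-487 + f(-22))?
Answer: 2623/3054 ≈ 0.85887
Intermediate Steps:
D = 89/6 (D = ((122 - 119) - 1*(-86))/6 = (3 + 86)/6 = (1/6)*89 = 89/6 ≈ 14.833)
(D + b)/(-487 + f(-22)) = (89/6 - 452)/(-487 - 22) = -2623/6/(-509) = -2623/6*(-1/509) = 2623/3054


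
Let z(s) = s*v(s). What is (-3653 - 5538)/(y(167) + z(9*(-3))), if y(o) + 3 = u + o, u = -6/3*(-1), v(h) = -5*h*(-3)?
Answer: -9191/11101 ≈ -0.82794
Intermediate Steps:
v(h) = 15*h
z(s) = 15*s² (z(s) = s*(15*s) = 15*s²)
u = 2 (u = -6*⅓*(-1) = -2*(-1) = 2)
y(o) = -1 + o (y(o) = -3 + (2 + o) = -1 + o)
(-3653 - 5538)/(y(167) + z(9*(-3))) = (-3653 - 5538)/((-1 + 167) + 15*(9*(-3))²) = -9191/(166 + 15*(-27)²) = -9191/(166 + 15*729) = -9191/(166 + 10935) = -9191/11101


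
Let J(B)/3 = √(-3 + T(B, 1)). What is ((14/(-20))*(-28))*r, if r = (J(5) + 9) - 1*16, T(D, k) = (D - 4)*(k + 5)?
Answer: -686/5 + 294*√3/5 ≈ -35.355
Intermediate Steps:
T(D, k) = (-4 + D)*(5 + k)
J(B) = 3*√(-27 + 6*B) (J(B) = 3*√(-3 + (-20 - 4*1 + 5*B + B*1)) = 3*√(-3 + (-20 - 4 + 5*B + B)) = 3*√(-3 + (-24 + 6*B)) = 3*√(-27 + 6*B))
r = -7 + 3*√3 (r = (3*√(-27 + 6*5) + 9) - 1*16 = (3*√(-27 + 30) + 9) - 16 = (3*√3 + 9) - 16 = (9 + 3*√3) - 16 = -7 + 3*√3 ≈ -1.8038)
((14/(-20))*(-28))*r = ((14/(-20))*(-28))*(-7 + 3*√3) = ((14*(-1/20))*(-28))*(-7 + 3*√3) = (-7/10*(-28))*(-7 + 3*√3) = 98*(-7 + 3*√3)/5 = -686/5 + 294*√3/5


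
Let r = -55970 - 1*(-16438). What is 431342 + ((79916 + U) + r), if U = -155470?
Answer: 316256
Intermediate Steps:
r = -39532 (r = -55970 + 16438 = -39532)
431342 + ((79916 + U) + r) = 431342 + ((79916 - 155470) - 39532) = 431342 + (-75554 - 39532) = 431342 - 115086 = 316256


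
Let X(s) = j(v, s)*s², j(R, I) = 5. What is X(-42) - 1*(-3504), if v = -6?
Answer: 12324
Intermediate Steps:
X(s) = 5*s²
X(-42) - 1*(-3504) = 5*(-42)² - 1*(-3504) = 5*1764 + 3504 = 8820 + 3504 = 12324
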